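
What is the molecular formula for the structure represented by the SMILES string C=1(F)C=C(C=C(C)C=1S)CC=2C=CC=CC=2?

C14H13FS

Heavy atoms from the SMILES: 14 C, 1 F, 1 S.
Implicit hydrogens by atom environment:
  7 × C (aromatic): 1 H each → 7
  5 × C (aromatic): no H
  1 × C: 3 H
  1 × C: 2 H
  1 × F: no H
  1 × S: 1 H
  Total hydrogens = 13.
Molecular formula: C14H13FS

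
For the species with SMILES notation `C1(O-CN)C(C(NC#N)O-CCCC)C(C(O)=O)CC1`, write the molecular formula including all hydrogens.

C13H23N3O4

Heavy atoms from the SMILES: 13 C, 3 N, 4 O.
Implicit hydrogens by atom environment:
  6 × C: 2 H each → 12
  4 × C: 1 H each → 4
  3 × O: no H
  2 × C: no H
  1 × C: 3 H
  1 × N: 2 H
  1 × N: 1 H
  1 × N: no H
  1 × O: 1 H
  Total hydrogens = 23.
Molecular formula: C13H23N3O4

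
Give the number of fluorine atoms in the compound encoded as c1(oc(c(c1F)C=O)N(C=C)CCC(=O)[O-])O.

1

The symbol for fluorine appears 1 time in the SMILES.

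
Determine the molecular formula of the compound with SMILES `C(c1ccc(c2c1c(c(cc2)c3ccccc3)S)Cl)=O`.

C17H11ClOS

Heavy atoms from the SMILES: 17 C, 1 Cl, 1 O, 1 S.
Implicit hydrogens by atom environment:
  9 × C (aromatic): 1 H each → 9
  7 × C (aromatic): no H
  1 × C: 1 H
  1 × Cl: no H
  1 × O: no H
  1 × S: 1 H
  Total hydrogens = 11.
Molecular formula: C17H11ClOS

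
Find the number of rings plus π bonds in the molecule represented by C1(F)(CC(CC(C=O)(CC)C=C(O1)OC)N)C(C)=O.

Molecular formula from the SMILES: C13H20FNO4.
DoU = (2C + 2 + N − H − X)/2 = (2·13 + 2 + 1 − 20 − 1)/2 = 8/2 = 4.
(Structurally: 1 ring(s) + 3 π bond(s) = 4.)

4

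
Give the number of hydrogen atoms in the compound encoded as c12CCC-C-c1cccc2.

Hydrogens are implicit in SMILES; fill each atom to its normal valence:
  4 × C: 2 H each → 8
  4 × C (aromatic): 1 H each → 4
  2 × C (aromatic): no H
  Total hydrogens = 12.

12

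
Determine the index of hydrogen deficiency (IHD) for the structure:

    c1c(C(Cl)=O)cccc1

Molecular formula from the SMILES: C7H5ClO.
DoU = (2C + 2 + N − H − X)/2 = (2·7 + 2 + 0 − 5 − 1)/2 = 10/2 = 5.
(Structurally: 1 ring(s) + 4 π bond(s) = 5.)

5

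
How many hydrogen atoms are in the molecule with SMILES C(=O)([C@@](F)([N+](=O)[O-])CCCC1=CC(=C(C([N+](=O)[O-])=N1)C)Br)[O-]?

10

Hydrogens are implicit in SMILES; fill each atom to its normal valence:
  4 × C (aromatic): no H
  3 × C: 2 H each → 6
  3 × O: no H
  3 × O (charge -1): no H
  2 × C: no H
  2 × N (charge +1): no H
  1 × Br: no H
  1 × C: 3 H
  1 × C (aromatic): 1 H
  1 × F: no H
  1 × N (aromatic): no H
  Total hydrogens = 10.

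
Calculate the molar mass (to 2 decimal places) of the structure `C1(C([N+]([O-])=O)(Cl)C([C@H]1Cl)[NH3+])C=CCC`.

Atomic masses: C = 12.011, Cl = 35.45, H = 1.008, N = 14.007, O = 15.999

Molecular formula: C8H13Cl2N2O2+.
M = 8×12.011 + 2×35.45 + 13×1.008 + 2×14.007 + 2×15.999 = 240.10 g/mol.

240.10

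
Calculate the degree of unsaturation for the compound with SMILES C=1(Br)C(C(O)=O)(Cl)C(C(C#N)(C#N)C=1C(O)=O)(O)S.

Molecular formula from the SMILES: C9H4BrClN2O5S.
DoU = (2C + 2 + N − H − X)/2 = (2·9 + 2 + 2 − 4 − 2)/2 = 16/2 = 8.
(Structurally: 1 ring(s) + 7 π bond(s) = 8.)

8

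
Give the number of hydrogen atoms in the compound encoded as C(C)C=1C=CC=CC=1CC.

14

Hydrogens are implicit in SMILES; fill each atom to its normal valence:
  4 × C (aromatic): 1 H each → 4
  2 × C: 3 H each → 6
  2 × C: 2 H each → 4
  2 × C (aromatic): no H
  Total hydrogens = 14.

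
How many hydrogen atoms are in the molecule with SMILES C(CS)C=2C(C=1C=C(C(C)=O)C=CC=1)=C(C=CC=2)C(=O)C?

Hydrogens are implicit in SMILES; fill each atom to its normal valence:
  7 × C (aromatic): 1 H each → 7
  5 × C (aromatic): no H
  2 × C: 3 H each → 6
  2 × C: 2 H each → 4
  2 × C: no H
  2 × O: no H
  1 × S: 1 H
  Total hydrogens = 18.

18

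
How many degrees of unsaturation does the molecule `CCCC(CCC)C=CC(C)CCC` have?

1

Molecular formula from the SMILES: C14H28.
DoU = (2C + 2 + N − H − X)/2 = (2·14 + 2 + 0 − 28 − 0)/2 = 2/2 = 1.
(Structurally: 0 ring(s) + 1 π bond(s) = 1.)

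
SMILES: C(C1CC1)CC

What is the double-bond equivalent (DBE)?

1

Molecular formula from the SMILES: C6H12.
DoU = (2C + 2 + N − H − X)/2 = (2·6 + 2 + 0 − 12 − 0)/2 = 2/2 = 1.
(Structurally: 1 ring(s) + 0 π bond(s) = 1.)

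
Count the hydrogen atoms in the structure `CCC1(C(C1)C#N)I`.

8

Hydrogens are implicit in SMILES; fill each atom to its normal valence:
  2 × C: 2 H each → 4
  2 × C: no H
  1 × C: 3 H
  1 × C: 1 H
  1 × I: no H
  1 × N: no H
  Total hydrogens = 8.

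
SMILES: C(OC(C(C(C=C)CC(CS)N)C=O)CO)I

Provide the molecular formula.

C11H20INO3S

Heavy atoms from the SMILES: 11 C, 1 I, 1 N, 3 O, 1 S.
Implicit hydrogens by atom environment:
  6 × C: 1 H each → 6
  5 × C: 2 H each → 10
  2 × O: no H
  1 × I: no H
  1 × N: 2 H
  1 × O: 1 H
  1 × S: 1 H
  Total hydrogens = 20.
Molecular formula: C11H20INO3S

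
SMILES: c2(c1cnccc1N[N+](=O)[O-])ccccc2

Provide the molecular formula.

Heavy atoms from the SMILES: 11 C, 3 N, 2 O.
Implicit hydrogens by atom environment:
  8 × C (aromatic): 1 H each → 8
  3 × C (aromatic): no H
  1 × N: 1 H
  1 × N (aromatic): no H
  1 × N (charge +1): no H
  1 × O: no H
  1 × O (charge -1): no H
  Total hydrogens = 9.
Molecular formula: C11H9N3O2

C11H9N3O2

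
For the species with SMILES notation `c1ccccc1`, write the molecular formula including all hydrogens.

Heavy atoms from the SMILES: 6 C.
Implicit hydrogens by atom environment:
  6 × C (aromatic): 1 H each → 6
  Total hydrogens = 6.
Molecular formula: C6H6

C6H6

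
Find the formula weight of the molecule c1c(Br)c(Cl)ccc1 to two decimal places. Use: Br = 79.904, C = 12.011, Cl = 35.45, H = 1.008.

191.45

Molecular formula: C6H4BrCl.
M = 1×79.904 + 6×12.011 + 1×35.45 + 4×1.008 = 191.45 g/mol.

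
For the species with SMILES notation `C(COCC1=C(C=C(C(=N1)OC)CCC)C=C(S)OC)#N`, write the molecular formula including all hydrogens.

Heavy atoms from the SMILES: 15 C, 2 N, 3 O, 1 S.
Implicit hydrogens by atom environment:
  4 × C: 2 H each → 8
  4 × C (aromatic): no H
  3 × C: 3 H each → 9
  3 × O: no H
  2 × C: no H
  1 × C (aromatic): 1 H
  1 × C: 1 H
  1 × N (aromatic): no H
  1 × N: no H
  1 × S: 1 H
  Total hydrogens = 20.
Molecular formula: C15H20N2O3S

C15H20N2O3S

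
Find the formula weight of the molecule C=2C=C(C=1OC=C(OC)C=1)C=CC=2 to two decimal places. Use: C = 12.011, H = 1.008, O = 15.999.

174.20

Molecular formula: C11H10O2.
M = 11×12.011 + 10×1.008 + 2×15.999 = 174.20 g/mol.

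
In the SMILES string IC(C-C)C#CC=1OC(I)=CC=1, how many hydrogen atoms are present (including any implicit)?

Hydrogens are implicit in SMILES; fill each atom to its normal valence:
  2 × C (aromatic): 1 H each → 2
  2 × C (aromatic): no H
  2 × C: no H
  2 × I: no H
  1 × C: 3 H
  1 × C: 2 H
  1 × C: 1 H
  1 × O (aromatic): no H
  Total hydrogens = 8.

8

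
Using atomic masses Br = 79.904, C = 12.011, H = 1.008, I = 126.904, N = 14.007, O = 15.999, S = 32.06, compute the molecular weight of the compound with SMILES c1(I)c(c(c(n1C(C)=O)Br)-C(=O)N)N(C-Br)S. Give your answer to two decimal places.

496.94

Molecular formula: C8H8Br2IN3O2S.
M = 2×79.904 + 8×12.011 + 8×1.008 + 1×126.904 + 3×14.007 + 2×15.999 + 1×32.06 = 496.94 g/mol.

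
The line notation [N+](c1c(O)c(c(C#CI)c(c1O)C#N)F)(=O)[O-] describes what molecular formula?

C9H2FIN2O4

Heavy atoms from the SMILES: 9 C, 1 F, 1 I, 2 N, 4 O.
Implicit hydrogens by atom environment:
  6 × C (aromatic): no H
  3 × C: no H
  2 × O: 1 H each → 2
  1 × F: no H
  1 × I: no H
  1 × N: no H
  1 × N (charge +1): no H
  1 × O: no H
  1 × O (charge -1): no H
  Total hydrogens = 2.
Molecular formula: C9H2FIN2O4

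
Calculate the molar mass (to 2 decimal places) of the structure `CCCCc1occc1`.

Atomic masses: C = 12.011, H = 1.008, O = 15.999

124.18

Molecular formula: C8H12O.
M = 8×12.011 + 12×1.008 + 1×15.999 = 124.18 g/mol.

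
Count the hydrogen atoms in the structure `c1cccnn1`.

4

Hydrogens are implicit in SMILES; fill each atom to its normal valence:
  4 × C (aromatic): 1 H each → 4
  2 × N (aromatic): no H
  Total hydrogens = 4.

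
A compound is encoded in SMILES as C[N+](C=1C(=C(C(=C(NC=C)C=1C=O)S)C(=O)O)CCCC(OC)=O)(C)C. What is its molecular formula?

Heavy atoms from the SMILES: 18 C, 2 N, 5 O, 1 S.
Implicit hydrogens by atom environment:
  6 × C (aromatic): no H
  4 × C: 3 H each → 12
  4 × C: 2 H each → 8
  4 × O: no H
  2 × C: 1 H each → 2
  2 × C: no H
  1 × N: 1 H
  1 × N (charge +1): no H
  1 × O: 1 H
  1 × S: 1 H
  Total hydrogens = 25.
Net charge +1.
Molecular formula: C18H25N2O5S+

C18H25N2O5S+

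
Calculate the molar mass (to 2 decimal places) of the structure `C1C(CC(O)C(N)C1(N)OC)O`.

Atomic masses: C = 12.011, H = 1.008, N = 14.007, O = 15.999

Molecular formula: C7H16N2O3.
M = 7×12.011 + 16×1.008 + 2×14.007 + 3×15.999 = 176.22 g/mol.

176.22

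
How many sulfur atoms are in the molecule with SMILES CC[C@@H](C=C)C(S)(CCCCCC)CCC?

The symbol for sulfur appears 1 time in the SMILES.

1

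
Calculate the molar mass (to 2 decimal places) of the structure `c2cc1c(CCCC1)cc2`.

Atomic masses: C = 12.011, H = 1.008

132.21

Molecular formula: C10H12.
M = 10×12.011 + 12×1.008 = 132.21 g/mol.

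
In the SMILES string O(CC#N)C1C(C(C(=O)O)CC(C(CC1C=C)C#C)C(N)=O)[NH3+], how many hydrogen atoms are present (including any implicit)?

22

Hydrogens are implicit in SMILES; fill each atom to its normal valence:
  8 × C: 1 H each → 8
  4 × C: 2 H each → 8
  4 × C: no H
  3 × O: no H
  1 × N (charge +1): 3 H
  1 × N: 2 H
  1 × N: no H
  1 × O: 1 H
  Total hydrogens = 22.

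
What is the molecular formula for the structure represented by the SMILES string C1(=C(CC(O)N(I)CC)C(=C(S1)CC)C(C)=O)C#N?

C13H17IN2O2S

Heavy atoms from the SMILES: 13 C, 1 I, 2 N, 2 O, 1 S.
Implicit hydrogens by atom environment:
  4 × C (aromatic): no H
  3 × C: 3 H each → 9
  3 × C: 2 H each → 6
  2 × C: no H
  2 × N: no H
  1 × C: 1 H
  1 × I: no H
  1 × O: 1 H
  1 × O: no H
  1 × S (aromatic): no H
  Total hydrogens = 17.
Molecular formula: C13H17IN2O2S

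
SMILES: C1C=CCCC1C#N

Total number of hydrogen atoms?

Hydrogens are implicit in SMILES; fill each atom to its normal valence:
  3 × C: 2 H each → 6
  3 × C: 1 H each → 3
  1 × C: no H
  1 × N: no H
  Total hydrogens = 9.

9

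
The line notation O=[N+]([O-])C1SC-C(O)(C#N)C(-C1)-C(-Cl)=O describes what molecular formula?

Heavy atoms from the SMILES: 7 C, 1 Cl, 2 N, 4 O, 1 S.
Implicit hydrogens by atom environment:
  3 × C: no H
  2 × C: 2 H each → 4
  2 × C: 1 H each → 2
  2 × O: no H
  1 × Cl: no H
  1 × N: no H
  1 × N (charge +1): no H
  1 × O: 1 H
  1 × O (charge -1): no H
  1 × S: no H
  Total hydrogens = 7.
Molecular formula: C7H7ClN2O4S

C7H7ClN2O4S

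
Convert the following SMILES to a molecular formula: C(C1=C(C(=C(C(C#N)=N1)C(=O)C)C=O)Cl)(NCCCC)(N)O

C14H17ClN4O3

Heavy atoms from the SMILES: 14 C, 1 Cl, 4 N, 3 O.
Implicit hydrogens by atom environment:
  5 × C (aromatic): no H
  3 × C: 2 H each → 6
  3 × C: no H
  2 × C: 3 H each → 6
  2 × O: no H
  1 × C: 1 H
  1 × Cl: no H
  1 × N: 2 H
  1 × N: 1 H
  1 × N (aromatic): no H
  1 × N: no H
  1 × O: 1 H
  Total hydrogens = 17.
Molecular formula: C14H17ClN4O3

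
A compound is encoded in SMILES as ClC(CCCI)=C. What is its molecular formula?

C5H8ClI

Heavy atoms from the SMILES: 5 C, 1 Cl, 1 I.
Implicit hydrogens by atom environment:
  4 × C: 2 H each → 8
  1 × C: no H
  1 × Cl: no H
  1 × I: no H
  Total hydrogens = 8.
Molecular formula: C5H8ClI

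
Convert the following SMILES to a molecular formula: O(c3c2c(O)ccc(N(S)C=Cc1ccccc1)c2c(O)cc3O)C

Heavy atoms from the SMILES: 19 C, 1 N, 4 O, 1 S.
Implicit hydrogens by atom environment:
  8 × C (aromatic): 1 H each → 8
  8 × C (aromatic): no H
  3 × O: 1 H each → 3
  2 × C: 1 H each → 2
  1 × C: 3 H
  1 × N: no H
  1 × O: no H
  1 × S: 1 H
  Total hydrogens = 17.
Molecular formula: C19H17NO4S

C19H17NO4S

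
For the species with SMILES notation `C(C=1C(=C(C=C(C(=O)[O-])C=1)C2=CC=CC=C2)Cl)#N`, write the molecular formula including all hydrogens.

C14H7ClNO2-

Heavy atoms from the SMILES: 14 C, 1 Cl, 1 N, 2 O.
Implicit hydrogens by atom environment:
  7 × C (aromatic): 1 H each → 7
  5 × C (aromatic): no H
  2 × C: no H
  1 × Cl: no H
  1 × N: no H
  1 × O: no H
  1 × O (charge -1): no H
  Total hydrogens = 7.
Net charge -1.
Molecular formula: C14H7ClNO2-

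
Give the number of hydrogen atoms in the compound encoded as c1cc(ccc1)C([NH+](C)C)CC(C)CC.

Hydrogens are implicit in SMILES; fill each atom to its normal valence:
  5 × C (aromatic): 1 H each → 5
  4 × C: 3 H each → 12
  2 × C: 2 H each → 4
  2 × C: 1 H each → 2
  1 × C (aromatic): no H
  1 × N (charge +1): 1 H
  Total hydrogens = 24.

24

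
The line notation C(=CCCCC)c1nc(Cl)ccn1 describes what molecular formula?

Heavy atoms from the SMILES: 10 C, 1 Cl, 2 N.
Implicit hydrogens by atom environment:
  3 × C: 2 H each → 6
  2 × C (aromatic): 1 H each → 2
  2 × C: 1 H each → 2
  2 × C (aromatic): no H
  2 × N (aromatic): no H
  1 × C: 3 H
  1 × Cl: no H
  Total hydrogens = 13.
Molecular formula: C10H13ClN2

C10H13ClN2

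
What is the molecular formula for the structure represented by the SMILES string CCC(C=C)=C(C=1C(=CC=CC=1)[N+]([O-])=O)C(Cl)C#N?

C14H13ClN2O2

Heavy atoms from the SMILES: 14 C, 1 Cl, 2 N, 2 O.
Implicit hydrogens by atom environment:
  4 × C (aromatic): 1 H each → 4
  3 × C: no H
  2 × C: 2 H each → 4
  2 × C: 1 H each → 2
  2 × C (aromatic): no H
  1 × C: 3 H
  1 × Cl: no H
  1 × N: no H
  1 × N (charge +1): no H
  1 × O: no H
  1 × O (charge -1): no H
  Total hydrogens = 13.
Molecular formula: C14H13ClN2O2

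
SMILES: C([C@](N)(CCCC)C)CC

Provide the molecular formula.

C9H21N

Heavy atoms from the SMILES: 9 C, 1 N.
Implicit hydrogens by atom environment:
  5 × C: 2 H each → 10
  3 × C: 3 H each → 9
  1 × C: no H
  1 × N: 2 H
  Total hydrogens = 21.
Molecular formula: C9H21N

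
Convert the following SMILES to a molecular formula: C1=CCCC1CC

C7H12

Heavy atoms from the SMILES: 7 C.
Implicit hydrogens by atom environment:
  3 × C: 2 H each → 6
  3 × C: 1 H each → 3
  1 × C: 3 H
  Total hydrogens = 12.
Molecular formula: C7H12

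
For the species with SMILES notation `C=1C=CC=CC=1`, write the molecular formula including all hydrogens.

Heavy atoms from the SMILES: 6 C.
Implicit hydrogens by atom environment:
  6 × C (aromatic): 1 H each → 6
  Total hydrogens = 6.
Molecular formula: C6H6

C6H6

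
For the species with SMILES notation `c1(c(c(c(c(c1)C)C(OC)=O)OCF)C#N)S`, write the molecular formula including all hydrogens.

C11H10FNO3S

Heavy atoms from the SMILES: 11 C, 1 F, 1 N, 3 O, 1 S.
Implicit hydrogens by atom environment:
  5 × C (aromatic): no H
  3 × O: no H
  2 × C: 3 H each → 6
  2 × C: no H
  1 × C: 2 H
  1 × C (aromatic): 1 H
  1 × F: no H
  1 × N: no H
  1 × S: 1 H
  Total hydrogens = 10.
Molecular formula: C11H10FNO3S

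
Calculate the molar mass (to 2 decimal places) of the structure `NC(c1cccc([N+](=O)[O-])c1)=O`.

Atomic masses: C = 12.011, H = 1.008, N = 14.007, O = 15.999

Molecular formula: C7H6N2O3.
M = 7×12.011 + 6×1.008 + 2×14.007 + 3×15.999 = 166.14 g/mol.

166.14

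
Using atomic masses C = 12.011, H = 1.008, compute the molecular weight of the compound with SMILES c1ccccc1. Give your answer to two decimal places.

78.11

Molecular formula: C6H6.
M = 6×12.011 + 6×1.008 = 78.11 g/mol.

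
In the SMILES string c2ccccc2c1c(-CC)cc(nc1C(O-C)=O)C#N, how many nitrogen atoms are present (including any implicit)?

2

The symbol for nitrogen appears 2 times in the SMILES.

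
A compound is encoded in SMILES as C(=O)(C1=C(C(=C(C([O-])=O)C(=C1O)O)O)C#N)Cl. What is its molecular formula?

Heavy atoms from the SMILES: 9 C, 1 Cl, 1 N, 6 O.
Implicit hydrogens by atom environment:
  6 × C (aromatic): no H
  3 × C: no H
  3 × O: 1 H each → 3
  2 × O: no H
  1 × Cl: no H
  1 × N: no H
  1 × O (charge -1): no H
  Total hydrogens = 3.
Net charge -1.
Molecular formula: C9H3ClNO6-

C9H3ClNO6-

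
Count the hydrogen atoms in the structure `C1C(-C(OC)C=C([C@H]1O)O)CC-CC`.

Hydrogens are implicit in SMILES; fill each atom to its normal valence:
  4 × C: 2 H each → 8
  4 × C: 1 H each → 4
  2 × C: 3 H each → 6
  2 × O: 1 H each → 2
  1 × C: no H
  1 × O: no H
  Total hydrogens = 20.

20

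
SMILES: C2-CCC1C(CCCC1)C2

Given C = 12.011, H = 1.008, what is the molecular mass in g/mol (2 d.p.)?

138.25

Molecular formula: C10H18.
M = 10×12.011 + 18×1.008 = 138.25 g/mol.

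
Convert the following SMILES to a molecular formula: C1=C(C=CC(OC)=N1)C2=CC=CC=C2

C12H11NO

Heavy atoms from the SMILES: 12 C, 1 N, 1 O.
Implicit hydrogens by atom environment:
  8 × C (aromatic): 1 H each → 8
  3 × C (aromatic): no H
  1 × C: 3 H
  1 × N (aromatic): no H
  1 × O: no H
  Total hydrogens = 11.
Molecular formula: C12H11NO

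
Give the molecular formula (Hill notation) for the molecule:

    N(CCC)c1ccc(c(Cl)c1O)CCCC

Heavy atoms from the SMILES: 13 C, 1 Cl, 1 N, 1 O.
Implicit hydrogens by atom environment:
  5 × C: 2 H each → 10
  4 × C (aromatic): no H
  2 × C: 3 H each → 6
  2 × C (aromatic): 1 H each → 2
  1 × Cl: no H
  1 × N: 1 H
  1 × O: 1 H
  Total hydrogens = 20.
Molecular formula: C13H20ClNO

C13H20ClNO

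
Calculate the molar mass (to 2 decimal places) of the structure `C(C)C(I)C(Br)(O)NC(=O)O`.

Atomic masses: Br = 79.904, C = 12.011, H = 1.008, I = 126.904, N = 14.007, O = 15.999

337.94

Molecular formula: C5H9BrINO3.
M = 1×79.904 + 5×12.011 + 9×1.008 + 1×126.904 + 1×14.007 + 3×15.999 = 337.94 g/mol.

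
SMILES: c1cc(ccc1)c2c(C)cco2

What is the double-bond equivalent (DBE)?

7

Molecular formula from the SMILES: C11H10O.
DoU = (2C + 2 + N − H − X)/2 = (2·11 + 2 + 0 − 10 − 0)/2 = 14/2 = 7.
(Structurally: 2 ring(s) + 5 π bond(s) = 7.)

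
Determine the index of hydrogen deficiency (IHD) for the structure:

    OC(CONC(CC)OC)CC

0

Molecular formula from the SMILES: C8H19NO3.
DoU = (2C + 2 + N − H − X)/2 = (2·8 + 2 + 1 − 19 − 0)/2 = 0/2 = 0.
(Structurally: 0 ring(s) + 0 π bond(s) = 0.)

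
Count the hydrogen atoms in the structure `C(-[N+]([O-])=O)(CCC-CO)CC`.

15

Hydrogens are implicit in SMILES; fill each atom to its normal valence:
  5 × C: 2 H each → 10
  1 × C: 3 H
  1 × C: 1 H
  1 × N (charge +1): no H
  1 × O: 1 H
  1 × O: no H
  1 × O (charge -1): no H
  Total hydrogens = 15.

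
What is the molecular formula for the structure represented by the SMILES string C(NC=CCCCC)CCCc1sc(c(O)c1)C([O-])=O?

C15H22NO3S-

Heavy atoms from the SMILES: 15 C, 1 N, 3 O, 1 S.
Implicit hydrogens by atom environment:
  7 × C: 2 H each → 14
  3 × C (aromatic): no H
  2 × C: 1 H each → 2
  1 × C: 3 H
  1 × C (aromatic): 1 H
  1 × C: no H
  1 × N: 1 H
  1 × O: 1 H
  1 × O: no H
  1 × O (charge -1): no H
  1 × S (aromatic): no H
  Total hydrogens = 22.
Net charge -1.
Molecular formula: C15H22NO3S-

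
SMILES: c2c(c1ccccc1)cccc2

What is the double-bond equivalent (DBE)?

Molecular formula from the SMILES: C12H10.
DoU = (2C + 2 + N − H − X)/2 = (2·12 + 2 + 0 − 10 − 0)/2 = 16/2 = 8.
(Structurally: 2 ring(s) + 6 π bond(s) = 8.)

8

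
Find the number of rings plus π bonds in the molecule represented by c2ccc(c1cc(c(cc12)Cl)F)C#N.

Molecular formula from the SMILES: C11H5ClFN.
DoU = (2C + 2 + N − H − X)/2 = (2·11 + 2 + 1 − 5 − 2)/2 = 18/2 = 9.
(Structurally: 2 ring(s) + 7 π bond(s) = 9.)

9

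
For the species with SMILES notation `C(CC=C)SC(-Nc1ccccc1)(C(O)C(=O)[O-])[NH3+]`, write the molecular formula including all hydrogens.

Heavy atoms from the SMILES: 13 C, 2 N, 3 O, 1 S.
Implicit hydrogens by atom environment:
  5 × C (aromatic): 1 H each → 5
  3 × C: 2 H each → 6
  2 × C: 1 H each → 2
  2 × C: no H
  1 × C (aromatic): no H
  1 × N (charge +1): 3 H
  1 × N: 1 H
  1 × O: 1 H
  1 × O: no H
  1 × O (charge -1): no H
  1 × S: no H
  Total hydrogens = 18.
Molecular formula: C13H18N2O3S

C13H18N2O3S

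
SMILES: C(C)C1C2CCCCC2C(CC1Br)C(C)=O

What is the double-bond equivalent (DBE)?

3

Molecular formula from the SMILES: C14H23BrO.
DoU = (2C + 2 + N − H − X)/2 = (2·14 + 2 + 0 − 23 − 1)/2 = 6/2 = 3.
(Structurally: 2 ring(s) + 1 π bond(s) = 3.)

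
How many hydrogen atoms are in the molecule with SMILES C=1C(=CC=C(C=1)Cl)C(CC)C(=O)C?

13

Hydrogens are implicit in SMILES; fill each atom to its normal valence:
  4 × C (aromatic): 1 H each → 4
  2 × C: 3 H each → 6
  2 × C (aromatic): no H
  1 × C: 2 H
  1 × C: 1 H
  1 × C: no H
  1 × Cl: no H
  1 × O: no H
  Total hydrogens = 13.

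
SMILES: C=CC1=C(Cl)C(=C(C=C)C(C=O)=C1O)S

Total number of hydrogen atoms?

9

Hydrogens are implicit in SMILES; fill each atom to its normal valence:
  6 × C (aromatic): no H
  3 × C: 1 H each → 3
  2 × C: 2 H each → 4
  1 × Cl: no H
  1 × O: 1 H
  1 × O: no H
  1 × S: 1 H
  Total hydrogens = 9.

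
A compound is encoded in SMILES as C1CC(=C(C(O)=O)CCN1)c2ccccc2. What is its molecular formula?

Heavy atoms from the SMILES: 13 C, 1 N, 2 O.
Implicit hydrogens by atom environment:
  5 × C (aromatic): 1 H each → 5
  4 × C: 2 H each → 8
  3 × C: no H
  1 × C (aromatic): no H
  1 × N: 1 H
  1 × O: 1 H
  1 × O: no H
  Total hydrogens = 15.
Molecular formula: C13H15NO2

C13H15NO2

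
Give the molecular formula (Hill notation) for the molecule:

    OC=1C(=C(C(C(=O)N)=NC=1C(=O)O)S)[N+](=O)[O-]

C7H5N3O6S

Heavy atoms from the SMILES: 7 C, 3 N, 6 O, 1 S.
Implicit hydrogens by atom environment:
  5 × C (aromatic): no H
  3 × O: no H
  2 × C: no H
  2 × O: 1 H each → 2
  1 × N: 2 H
  1 × N (aromatic): no H
  1 × N (charge +1): no H
  1 × O (charge -1): no H
  1 × S: 1 H
  Total hydrogens = 5.
Molecular formula: C7H5N3O6S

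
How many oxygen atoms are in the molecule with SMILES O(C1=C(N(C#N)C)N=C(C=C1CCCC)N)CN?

1

The symbol for oxygen appears 1 time in the SMILES.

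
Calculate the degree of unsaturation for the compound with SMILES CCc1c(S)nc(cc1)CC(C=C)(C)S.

Molecular formula from the SMILES: C12H17NS2.
DoU = (2C + 2 + N − H − X)/2 = (2·12 + 2 + 1 − 17 − 0)/2 = 10/2 = 5.
(Structurally: 1 ring(s) + 4 π bond(s) = 5.)

5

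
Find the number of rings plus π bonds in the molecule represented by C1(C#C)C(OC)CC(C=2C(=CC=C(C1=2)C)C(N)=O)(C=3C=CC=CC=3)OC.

Molecular formula from the SMILES: C22H23NO3.
DoU = (2C + 2 + N − H − X)/2 = (2·22 + 2 + 1 − 23 − 0)/2 = 24/2 = 12.
(Structurally: 3 ring(s) + 9 π bond(s) = 12.)

12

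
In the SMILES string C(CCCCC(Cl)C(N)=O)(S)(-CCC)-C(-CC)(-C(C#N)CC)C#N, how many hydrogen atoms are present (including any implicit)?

Hydrogens are implicit in SMILES; fill each atom to its normal valence:
  8 × C: 2 H each → 16
  5 × C: no H
  3 × C: 3 H each → 9
  2 × C: 1 H each → 2
  2 × N: no H
  1 × Cl: no H
  1 × N: 2 H
  1 × O: no H
  1 × S: 1 H
  Total hydrogens = 30.

30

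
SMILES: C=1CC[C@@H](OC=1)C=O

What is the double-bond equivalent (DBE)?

3

Molecular formula from the SMILES: C6H8O2.
DoU = (2C + 2 + N − H − X)/2 = (2·6 + 2 + 0 − 8 − 0)/2 = 6/2 = 3.
(Structurally: 1 ring(s) + 2 π bond(s) = 3.)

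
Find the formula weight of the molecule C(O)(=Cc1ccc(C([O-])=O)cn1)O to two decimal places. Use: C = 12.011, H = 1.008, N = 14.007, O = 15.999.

Molecular formula: C8H6NO4-.
M = 8×12.011 + 6×1.008 + 1×14.007 + 4×15.999 = 180.14 g/mol.

180.14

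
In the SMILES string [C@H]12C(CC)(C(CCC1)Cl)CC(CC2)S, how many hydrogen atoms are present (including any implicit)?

21

Hydrogens are implicit in SMILES; fill each atom to its normal valence:
  7 × C: 2 H each → 14
  3 × C: 1 H each → 3
  1 × C: 3 H
  1 × C: no H
  1 × Cl: no H
  1 × S: 1 H
  Total hydrogens = 21.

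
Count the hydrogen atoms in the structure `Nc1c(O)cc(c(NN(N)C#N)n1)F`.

7

Hydrogens are implicit in SMILES; fill each atom to its normal valence:
  4 × C (aromatic): no H
  2 × N: 2 H each → 4
  2 × N: no H
  1 × C (aromatic): 1 H
  1 × C: no H
  1 × F: no H
  1 × N: 1 H
  1 × N (aromatic): no H
  1 × O: 1 H
  Total hydrogens = 7.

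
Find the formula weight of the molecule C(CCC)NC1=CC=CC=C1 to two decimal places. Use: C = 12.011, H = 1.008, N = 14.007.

149.24

Molecular formula: C10H15N.
M = 10×12.011 + 15×1.008 + 1×14.007 = 149.24 g/mol.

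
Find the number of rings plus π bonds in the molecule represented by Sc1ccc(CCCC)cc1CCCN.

Molecular formula from the SMILES: C13H21NS.
DoU = (2C + 2 + N − H − X)/2 = (2·13 + 2 + 1 − 21 − 0)/2 = 8/2 = 4.
(Structurally: 1 ring(s) + 3 π bond(s) = 4.)

4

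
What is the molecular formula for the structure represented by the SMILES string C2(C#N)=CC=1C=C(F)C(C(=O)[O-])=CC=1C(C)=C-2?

Heavy atoms from the SMILES: 13 C, 1 F, 1 N, 2 O.
Implicit hydrogens by atom environment:
  6 × C (aromatic): no H
  4 × C (aromatic): 1 H each → 4
  2 × C: no H
  1 × C: 3 H
  1 × F: no H
  1 × N: no H
  1 × O: no H
  1 × O (charge -1): no H
  Total hydrogens = 7.
Net charge -1.
Molecular formula: C13H7FNO2-

C13H7FNO2-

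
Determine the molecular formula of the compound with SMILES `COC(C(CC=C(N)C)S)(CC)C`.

C10H21NOS

Heavy atoms from the SMILES: 10 C, 1 N, 1 O, 1 S.
Implicit hydrogens by atom environment:
  4 × C: 3 H each → 12
  2 × C: 2 H each → 4
  2 × C: 1 H each → 2
  2 × C: no H
  1 × N: 2 H
  1 × O: no H
  1 × S: 1 H
  Total hydrogens = 21.
Molecular formula: C10H21NOS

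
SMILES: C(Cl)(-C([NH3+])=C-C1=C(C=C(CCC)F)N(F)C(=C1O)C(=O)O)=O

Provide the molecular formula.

C13H14ClF2N2O4+

Heavy atoms from the SMILES: 13 C, 1 Cl, 2 F, 2 N, 4 O.
Implicit hydrogens by atom environment:
  4 × C (aromatic): no H
  4 × C: no H
  2 × C: 2 H each → 4
  2 × C: 1 H each → 2
  2 × F: no H
  2 × O: 1 H each → 2
  2 × O: no H
  1 × C: 3 H
  1 × Cl: no H
  1 × N (charge +1): 3 H
  1 × N (aromatic): no H
  Total hydrogens = 14.
Net charge +1.
Molecular formula: C13H14ClF2N2O4+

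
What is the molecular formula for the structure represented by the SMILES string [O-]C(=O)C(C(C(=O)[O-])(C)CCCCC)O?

[C10H16O5]2-

Heavy atoms from the SMILES: 10 C, 5 O.
Implicit hydrogens by atom environment:
  4 × C: 2 H each → 8
  3 × C: no H
  2 × C: 3 H each → 6
  2 × O: no H
  2 × O (charge -1): no H
  1 × C: 1 H
  1 × O: 1 H
  Total hydrogens = 16.
Net charge -2.
Molecular formula: [C10H16O5]2-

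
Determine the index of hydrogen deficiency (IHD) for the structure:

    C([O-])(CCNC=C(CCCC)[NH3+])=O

2

Molecular formula from the SMILES: C9H18N2O2.
DoU = (2C + 2 + N − H − X)/2 = (2·9 + 2 + 2 − 18 − 0)/2 = 4/2 = 2.
(Structurally: 0 ring(s) + 2 π bond(s) = 2.)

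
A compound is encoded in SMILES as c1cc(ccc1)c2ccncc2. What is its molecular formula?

C11H9N

Heavy atoms from the SMILES: 11 C, 1 N.
Implicit hydrogens by atom environment:
  9 × C (aromatic): 1 H each → 9
  2 × C (aromatic): no H
  1 × N (aromatic): no H
  Total hydrogens = 9.
Molecular formula: C11H9N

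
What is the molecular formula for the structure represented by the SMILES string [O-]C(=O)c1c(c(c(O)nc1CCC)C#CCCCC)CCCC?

C19H26NO3-

Heavy atoms from the SMILES: 19 C, 1 N, 3 O.
Implicit hydrogens by atom environment:
  8 × C: 2 H each → 16
  5 × C (aromatic): no H
  3 × C: 3 H each → 9
  3 × C: no H
  1 × N (aromatic): no H
  1 × O: 1 H
  1 × O: no H
  1 × O (charge -1): no H
  Total hydrogens = 26.
Net charge -1.
Molecular formula: C19H26NO3-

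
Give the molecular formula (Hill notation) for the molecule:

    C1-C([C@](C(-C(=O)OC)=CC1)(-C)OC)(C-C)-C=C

Heavy atoms from the SMILES: 14 C, 3 O.
Implicit hydrogens by atom environment:
  4 × C: 3 H each → 12
  4 × C: 2 H each → 8
  4 × C: no H
  3 × O: no H
  2 × C: 1 H each → 2
  Total hydrogens = 22.
Molecular formula: C14H22O3

C14H22O3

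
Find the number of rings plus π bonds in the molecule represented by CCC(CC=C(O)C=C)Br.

2

Molecular formula from the SMILES: C8H13BrO.
DoU = (2C + 2 + N − H − X)/2 = (2·8 + 2 + 0 − 13 − 1)/2 = 4/2 = 2.
(Structurally: 0 ring(s) + 2 π bond(s) = 2.)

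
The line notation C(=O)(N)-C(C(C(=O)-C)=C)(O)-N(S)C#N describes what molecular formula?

C7H9N3O3S

Heavy atoms from the SMILES: 7 C, 3 N, 3 O, 1 S.
Implicit hydrogens by atom environment:
  5 × C: no H
  2 × N: no H
  2 × O: no H
  1 × C: 3 H
  1 × C: 2 H
  1 × N: 2 H
  1 × O: 1 H
  1 × S: 1 H
  Total hydrogens = 9.
Molecular formula: C7H9N3O3S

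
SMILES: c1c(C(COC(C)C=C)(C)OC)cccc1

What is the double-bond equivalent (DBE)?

Molecular formula from the SMILES: C14H20O2.
DoU = (2C + 2 + N − H − X)/2 = (2·14 + 2 + 0 − 20 − 0)/2 = 10/2 = 5.
(Structurally: 1 ring(s) + 4 π bond(s) = 5.)

5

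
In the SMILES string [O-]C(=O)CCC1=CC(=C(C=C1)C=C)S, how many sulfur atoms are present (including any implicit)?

1

The symbol for sulfur appears 1 time in the SMILES.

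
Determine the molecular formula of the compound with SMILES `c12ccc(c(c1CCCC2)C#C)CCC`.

Heavy atoms from the SMILES: 15 C.
Implicit hydrogens by atom environment:
  6 × C: 2 H each → 12
  4 × C (aromatic): no H
  2 × C (aromatic): 1 H each → 2
  1 × C: 3 H
  1 × C: 1 H
  1 × C: no H
  Total hydrogens = 18.
Molecular formula: C15H18

C15H18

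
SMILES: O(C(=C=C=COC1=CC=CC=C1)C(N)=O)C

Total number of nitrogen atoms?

1

The symbol for nitrogen appears 1 time in the SMILES.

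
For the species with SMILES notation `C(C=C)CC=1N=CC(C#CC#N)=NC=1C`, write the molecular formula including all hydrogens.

C12H11N3

Heavy atoms from the SMILES: 12 C, 3 N.
Implicit hydrogens by atom environment:
  3 × C: 2 H each → 6
  3 × C (aromatic): no H
  3 × C: no H
  2 × N (aromatic): no H
  1 × C: 3 H
  1 × C (aromatic): 1 H
  1 × C: 1 H
  1 × N: no H
  Total hydrogens = 11.
Molecular formula: C12H11N3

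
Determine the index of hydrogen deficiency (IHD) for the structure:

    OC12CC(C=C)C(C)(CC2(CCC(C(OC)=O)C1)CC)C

Molecular formula from the SMILES: C18H30O3.
DoU = (2C + 2 + N − H − X)/2 = (2·18 + 2 + 0 − 30 − 0)/2 = 8/2 = 4.
(Structurally: 2 ring(s) + 2 π bond(s) = 4.)

4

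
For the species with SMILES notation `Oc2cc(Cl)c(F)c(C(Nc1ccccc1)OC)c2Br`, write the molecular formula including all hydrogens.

C14H12BrClFNO2

Heavy atoms from the SMILES: 1 Br, 14 C, 1 Cl, 1 F, 1 N, 2 O.
Implicit hydrogens by atom environment:
  6 × C (aromatic): 1 H each → 6
  6 × C (aromatic): no H
  1 × Br: no H
  1 × C: 3 H
  1 × C: 1 H
  1 × Cl: no H
  1 × F: no H
  1 × N: 1 H
  1 × O: 1 H
  1 × O: no H
  Total hydrogens = 12.
Molecular formula: C14H12BrClFNO2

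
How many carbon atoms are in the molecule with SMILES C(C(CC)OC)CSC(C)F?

8

The symbol for carbon appears 8 times in the SMILES.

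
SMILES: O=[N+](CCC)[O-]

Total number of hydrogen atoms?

7

Hydrogens are implicit in SMILES; fill each atom to its normal valence:
  2 × C: 2 H each → 4
  1 × C: 3 H
  1 × N (charge +1): no H
  1 × O: no H
  1 × O (charge -1): no H
  Total hydrogens = 7.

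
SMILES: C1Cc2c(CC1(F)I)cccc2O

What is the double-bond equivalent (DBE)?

5

Molecular formula from the SMILES: C10H10FIO.
DoU = (2C + 2 + N − H − X)/2 = (2·10 + 2 + 0 − 10 − 2)/2 = 10/2 = 5.
(Structurally: 2 ring(s) + 3 π bond(s) = 5.)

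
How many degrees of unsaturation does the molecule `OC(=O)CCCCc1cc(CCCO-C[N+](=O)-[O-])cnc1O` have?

Molecular formula from the SMILES: C14H20N2O6.
DoU = (2C + 2 + N − H − X)/2 = (2·14 + 2 + 2 − 20 − 0)/2 = 12/2 = 6.
(Structurally: 1 ring(s) + 5 π bond(s) = 6.)

6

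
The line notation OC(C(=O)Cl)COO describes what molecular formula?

Heavy atoms from the SMILES: 3 C, 1 Cl, 4 O.
Implicit hydrogens by atom environment:
  2 × O: 1 H each → 2
  2 × O: no H
  1 × C: 2 H
  1 × C: 1 H
  1 × C: no H
  1 × Cl: no H
  Total hydrogens = 5.
Molecular formula: C3H5ClO4

C3H5ClO4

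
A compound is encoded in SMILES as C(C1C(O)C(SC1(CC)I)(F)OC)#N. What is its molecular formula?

C8H11FINO2S

Heavy atoms from the SMILES: 8 C, 1 F, 1 I, 1 N, 2 O, 1 S.
Implicit hydrogens by atom environment:
  3 × C: no H
  2 × C: 3 H each → 6
  2 × C: 1 H each → 2
  1 × C: 2 H
  1 × F: no H
  1 × I: no H
  1 × N: no H
  1 × O: 1 H
  1 × O: no H
  1 × S: no H
  Total hydrogens = 11.
Molecular formula: C8H11FINO2S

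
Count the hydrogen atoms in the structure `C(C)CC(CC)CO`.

16

Hydrogens are implicit in SMILES; fill each atom to its normal valence:
  4 × C: 2 H each → 8
  2 × C: 3 H each → 6
  1 × C: 1 H
  1 × O: 1 H
  Total hydrogens = 16.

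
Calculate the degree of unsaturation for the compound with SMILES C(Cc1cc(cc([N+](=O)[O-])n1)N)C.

Molecular formula from the SMILES: C8H11N3O2.
DoU = (2C + 2 + N − H − X)/2 = (2·8 + 2 + 3 − 11 − 0)/2 = 10/2 = 5.
(Structurally: 1 ring(s) + 4 π bond(s) = 5.)

5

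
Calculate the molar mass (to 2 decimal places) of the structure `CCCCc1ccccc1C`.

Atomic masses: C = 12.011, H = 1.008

Molecular formula: C11H16.
M = 11×12.011 + 16×1.008 = 148.25 g/mol.

148.25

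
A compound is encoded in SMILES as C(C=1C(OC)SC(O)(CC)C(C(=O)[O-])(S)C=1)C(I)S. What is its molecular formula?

C11H16IO4S3-

Heavy atoms from the SMILES: 11 C, 1 I, 4 O, 3 S.
Implicit hydrogens by atom environment:
  4 × C: no H
  3 × C: 1 H each → 3
  2 × C: 3 H each → 6
  2 × C: 2 H each → 4
  2 × O: no H
  2 × S: 1 H each → 2
  1 × I: no H
  1 × O: 1 H
  1 × O (charge -1): no H
  1 × S: no H
  Total hydrogens = 16.
Net charge -1.
Molecular formula: C11H16IO4S3-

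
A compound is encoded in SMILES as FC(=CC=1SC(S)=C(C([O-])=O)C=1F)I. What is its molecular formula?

C7H2F2IO2S2-

Heavy atoms from the SMILES: 7 C, 2 F, 1 I, 2 O, 2 S.
Implicit hydrogens by atom environment:
  4 × C (aromatic): no H
  2 × C: no H
  2 × F: no H
  1 × C: 1 H
  1 × I: no H
  1 × O: no H
  1 × O (charge -1): no H
  1 × S: 1 H
  1 × S (aromatic): no H
  Total hydrogens = 2.
Net charge -1.
Molecular formula: C7H2F2IO2S2-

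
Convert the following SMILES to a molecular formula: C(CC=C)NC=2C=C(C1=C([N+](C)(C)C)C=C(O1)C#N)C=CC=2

C18H22N3O+

Heavy atoms from the SMILES: 18 C, 3 N, 1 O.
Implicit hydrogens by atom environment:
  5 × C (aromatic): 1 H each → 5
  5 × C (aromatic): no H
  3 × C: 3 H each → 9
  3 × C: 2 H each → 6
  1 × C: 1 H
  1 × C: no H
  1 × N: 1 H
  1 × N (charge +1): no H
  1 × N: no H
  1 × O (aromatic): no H
  Total hydrogens = 22.
Net charge +1.
Molecular formula: C18H22N3O+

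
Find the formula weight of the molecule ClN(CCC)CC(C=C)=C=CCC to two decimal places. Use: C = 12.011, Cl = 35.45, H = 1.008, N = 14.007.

Molecular formula: C11H18ClN.
M = 11×12.011 + 1×35.45 + 18×1.008 + 1×14.007 = 199.72 g/mol.

199.72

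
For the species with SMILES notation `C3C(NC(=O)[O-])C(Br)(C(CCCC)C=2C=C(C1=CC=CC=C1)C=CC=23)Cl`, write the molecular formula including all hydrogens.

C21H22BrClNO2-

Heavy atoms from the SMILES: 1 Br, 21 C, 1 Cl, 1 N, 2 O.
Implicit hydrogens by atom environment:
  8 × C (aromatic): 1 H each → 8
  4 × C: 2 H each → 8
  4 × C (aromatic): no H
  2 × C: 1 H each → 2
  2 × C: no H
  1 × Br: no H
  1 × C: 3 H
  1 × Cl: no H
  1 × N: 1 H
  1 × O: no H
  1 × O (charge -1): no H
  Total hydrogens = 22.
Net charge -1.
Molecular formula: C21H22BrClNO2-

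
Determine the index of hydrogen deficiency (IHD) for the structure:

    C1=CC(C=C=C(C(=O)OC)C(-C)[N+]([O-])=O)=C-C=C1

8

Molecular formula from the SMILES: C13H13NO4.
DoU = (2C + 2 + N − H − X)/2 = (2·13 + 2 + 1 − 13 − 0)/2 = 16/2 = 8.
(Structurally: 1 ring(s) + 7 π bond(s) = 8.)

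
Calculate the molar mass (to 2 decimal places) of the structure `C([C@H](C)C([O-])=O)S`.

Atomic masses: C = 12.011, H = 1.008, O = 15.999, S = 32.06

Molecular formula: C4H7O2S-.
M = 4×12.011 + 7×1.008 + 2×15.999 + 1×32.06 = 119.16 g/mol.

119.16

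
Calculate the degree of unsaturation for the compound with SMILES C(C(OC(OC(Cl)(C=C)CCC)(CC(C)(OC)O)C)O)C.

1

Molecular formula from the SMILES: C15H29ClO5.
DoU = (2C + 2 + N − H − X)/2 = (2·15 + 2 + 0 − 29 − 1)/2 = 2/2 = 1.
(Structurally: 0 ring(s) + 1 π bond(s) = 1.)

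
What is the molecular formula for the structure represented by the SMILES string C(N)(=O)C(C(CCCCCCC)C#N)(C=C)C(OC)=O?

C15H24N2O3

Heavy atoms from the SMILES: 15 C, 2 N, 3 O.
Implicit hydrogens by atom environment:
  7 × C: 2 H each → 14
  4 × C: no H
  3 × O: no H
  2 × C: 3 H each → 6
  2 × C: 1 H each → 2
  1 × N: 2 H
  1 × N: no H
  Total hydrogens = 24.
Molecular formula: C15H24N2O3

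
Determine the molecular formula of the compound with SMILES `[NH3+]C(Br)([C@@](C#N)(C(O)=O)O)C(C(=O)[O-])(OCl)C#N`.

Heavy atoms from the SMILES: 1 Br, 7 C, 1 Cl, 3 N, 6 O.
Implicit hydrogens by atom environment:
  7 × C: no H
  3 × O: no H
  2 × N: no H
  2 × O: 1 H each → 2
  1 × Br: no H
  1 × Cl: no H
  1 × N (charge +1): 3 H
  1 × O (charge -1): no H
  Total hydrogens = 5.
Molecular formula: C7H5BrClN3O6

C7H5BrClN3O6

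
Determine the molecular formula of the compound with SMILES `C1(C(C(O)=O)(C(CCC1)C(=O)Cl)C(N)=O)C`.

Heavy atoms from the SMILES: 10 C, 1 Cl, 1 N, 4 O.
Implicit hydrogens by atom environment:
  4 × C: no H
  3 × C: 2 H each → 6
  3 × O: no H
  2 × C: 1 H each → 2
  1 × C: 3 H
  1 × Cl: no H
  1 × N: 2 H
  1 × O: 1 H
  Total hydrogens = 14.
Molecular formula: C10H14ClNO4

C10H14ClNO4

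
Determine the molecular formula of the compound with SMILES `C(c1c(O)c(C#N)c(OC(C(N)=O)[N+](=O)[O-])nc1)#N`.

Heavy atoms from the SMILES: 9 C, 5 N, 5 O.
Implicit hydrogens by atom environment:
  4 × C (aromatic): no H
  3 × C: no H
  3 × O: no H
  2 × N: no H
  1 × C (aromatic): 1 H
  1 × C: 1 H
  1 × N: 2 H
  1 × N (aromatic): no H
  1 × N (charge +1): no H
  1 × O: 1 H
  1 × O (charge -1): no H
  Total hydrogens = 5.
Molecular formula: C9H5N5O5

C9H5N5O5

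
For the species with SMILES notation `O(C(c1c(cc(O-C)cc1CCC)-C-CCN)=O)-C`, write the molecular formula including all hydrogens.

Heavy atoms from the SMILES: 15 C, 1 N, 3 O.
Implicit hydrogens by atom environment:
  5 × C: 2 H each → 10
  4 × C (aromatic): no H
  3 × C: 3 H each → 9
  3 × O: no H
  2 × C (aromatic): 1 H each → 2
  1 × C: no H
  1 × N: 2 H
  Total hydrogens = 23.
Molecular formula: C15H23NO3

C15H23NO3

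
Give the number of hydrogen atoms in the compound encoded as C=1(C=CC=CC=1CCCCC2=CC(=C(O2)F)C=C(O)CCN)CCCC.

Hydrogens are implicit in SMILES; fill each atom to its normal valence:
  9 × C: 2 H each → 18
  5 × C (aromatic): 1 H each → 5
  5 × C (aromatic): no H
  1 × C: 3 H
  1 × C: 1 H
  1 × C: no H
  1 × F: no H
  1 × N: 2 H
  1 × O: 1 H
  1 × O (aromatic): no H
  Total hydrogens = 30.

30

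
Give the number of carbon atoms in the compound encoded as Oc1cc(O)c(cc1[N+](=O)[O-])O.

The symbol for carbon appears 6 times in the SMILES. Lowercase c denotes aromatic carbon and counts toward C.

6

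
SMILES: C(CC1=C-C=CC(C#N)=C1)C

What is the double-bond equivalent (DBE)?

Molecular formula from the SMILES: C10H11N.
DoU = (2C + 2 + N − H − X)/2 = (2·10 + 2 + 1 − 11 − 0)/2 = 12/2 = 6.
(Structurally: 1 ring(s) + 5 π bond(s) = 6.)

6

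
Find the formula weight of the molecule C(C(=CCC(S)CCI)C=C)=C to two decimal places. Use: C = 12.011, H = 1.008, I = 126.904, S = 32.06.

294.19

Molecular formula: C10H15IS.
M = 10×12.011 + 15×1.008 + 1×126.904 + 1×32.06 = 294.19 g/mol.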